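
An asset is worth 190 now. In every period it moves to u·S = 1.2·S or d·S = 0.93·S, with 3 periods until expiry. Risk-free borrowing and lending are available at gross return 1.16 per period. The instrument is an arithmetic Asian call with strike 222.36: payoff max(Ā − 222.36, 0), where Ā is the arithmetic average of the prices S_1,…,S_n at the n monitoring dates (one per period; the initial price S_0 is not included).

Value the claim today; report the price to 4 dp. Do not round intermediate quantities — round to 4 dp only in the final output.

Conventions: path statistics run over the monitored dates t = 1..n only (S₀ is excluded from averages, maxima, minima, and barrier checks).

price = 24.1678

No-arbitrage gives p* = (R−d)/(u−d) = 0.8519: enumerate every path, weight its payoff by its p*-probability, and discount by R^3.
Enumerate all 2^3 = 8 price paths (U = up ×1.2, D = down ×0.93); each path with k up-moves has probability p*^k·(1−p*)^(3−k).
DDD: Ā=164.6196, payoff=0.0000, prob=0.003252
UDD: Ā=212.4124, payoff=0.0000, prob=0.018696
DUD: Ā=195.3124, payoff=0.0000, prob=0.018696
UUD: Ā=252.0160, payoff=29.6560, prob=0.107504
DDU: Ā=179.4094, payoff=0.0000, prob=0.018696
UDU: Ā=231.4960, payoff=9.1360, prob=0.107504
DUU: Ā=214.3960, payoff=0.0000, prob=0.107504
UUU: Ā=276.6400, payoff=54.2800, prob=0.618148
Price = Σ prob·payoff / R^3 = 37.723347 / 1.560896 = 24.1678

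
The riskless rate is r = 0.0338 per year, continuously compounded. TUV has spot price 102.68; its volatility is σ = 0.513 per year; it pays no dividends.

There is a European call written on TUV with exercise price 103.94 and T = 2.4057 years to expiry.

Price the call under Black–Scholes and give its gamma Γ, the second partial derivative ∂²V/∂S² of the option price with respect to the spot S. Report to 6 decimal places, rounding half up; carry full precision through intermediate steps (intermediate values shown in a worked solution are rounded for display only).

σ√T = 0.513·√2.4057 = 0.795679
d₁ = (ln(S/K) + (r+σ²/2)T) / (σ√T) = (ln(102.68/103.94) + (0.0338+0.513²/2)·2.4057) / 0.795679 = (-0.012196 + 0.397865) / 0.795679 = 0.484704
d₂ = d₁ − σ√T = 0.484704 − 0.795679 = -0.310975
e^{−rT} = 0.921905
N(d₁) = 0.686057,  N(d₂) = 0.377910
Call price V = S·N(d₁) − K·e^{−rT}·N(d₂) = 70.444319 − 36.212384 = 34.231935
φ(d₁) = (1/√(2π))·e^{−d₁²/2} = 0.354727
Γ = φ(d₁) / (S·σ·√T) = 0.004342

price = 34.231935
Γ = 0.004342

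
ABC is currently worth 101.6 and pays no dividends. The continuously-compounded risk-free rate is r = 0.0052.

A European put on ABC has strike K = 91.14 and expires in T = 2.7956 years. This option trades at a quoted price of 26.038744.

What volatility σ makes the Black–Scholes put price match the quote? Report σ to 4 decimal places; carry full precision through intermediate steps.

At σ = 0.5103 the Black–Scholes value reproduces the quote:
σ√T = 0.5103·√2.7956 = 0.853224
d₁ = (ln(S/K) + (r+σ²/2)T) / (σ√T) = (ln(101.6/91.14) + (0.0052+0.5103²/2)·2.7956) / 0.853224 = (0.108647 + 0.378533) / 0.853224 = 0.570987
d₂ = d₁ − σ√T = 0.570987 − 0.853224 = -0.282237
e^{−rT} = 0.985568
N(−d₁) = 0.284004,  N(−d₂) = 0.611119
V = K·e^{−rT}·N(−d₂) − S·N(−d₁) = 54.893587 − 28.854843 = 26.038744 (the observed quote) — the price is monotone increasing in volatility, hence this σ is the only solution

sigma = 0.5103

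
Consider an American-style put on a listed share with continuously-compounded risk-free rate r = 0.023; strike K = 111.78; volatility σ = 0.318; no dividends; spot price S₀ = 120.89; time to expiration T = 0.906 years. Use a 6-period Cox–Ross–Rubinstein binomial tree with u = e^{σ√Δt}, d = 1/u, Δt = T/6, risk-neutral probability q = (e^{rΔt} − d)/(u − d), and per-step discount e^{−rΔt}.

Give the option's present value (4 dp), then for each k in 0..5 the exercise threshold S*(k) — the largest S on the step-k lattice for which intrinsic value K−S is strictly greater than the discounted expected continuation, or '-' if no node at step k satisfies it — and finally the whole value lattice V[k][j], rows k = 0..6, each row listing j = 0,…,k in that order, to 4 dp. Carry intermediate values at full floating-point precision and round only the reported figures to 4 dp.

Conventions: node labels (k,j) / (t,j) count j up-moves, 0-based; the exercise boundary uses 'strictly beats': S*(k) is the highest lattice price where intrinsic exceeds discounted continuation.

price = 9.3479
boundary = - - - - 73.7439 83.4434
tree:
9.3479
14.0871 4.3462
20.5302 7.2969 1.2215
28.6896 11.9509 2.3717 0.0000
38.0361 18.8993 4.6050 0.0000 0.0000
46.6082 28.3366 8.9414 0.0000 0.0000 0.0000
54.1838 38.0361 17.3613 0.0000 0.0000 0.0000 0.0000

params: Δt=0.15100 u=1.13153 d=0.88376 q=0.48319 e^(-rΔt)=0.99653
t_6 payoffs: 54.1838 38.0361 17.3613 0.0000 0.0000 0.0000 0.0000
t_5: node(5,0) S=65.1718 payoff=46.6082 vs cont=46.2206 → 46.6082 [stop]  node(5,1) S=83.4434 payoff=28.3366 vs cont=27.9490 → 28.3366 [stop]  node(5,2) S=106.8376 payoff=4.9424 vs cont=8.9414 → 8.9414 [wait]  node(5,3) S=136.7907 payoff=0.0000 vs cont=0.0000 → 0.0000 [wait]  node(5,4) S=175.1413 payoff=0.0000 vs cont=0.0000 → 0.0000 [wait]  node(5,5) S=224.2440 payoff=0.0000 vs cont=0.0000 → 0.0000 [wait]  ⇒ S*(5)=83.4434
t_4: node(4,0) S=73.7439 payoff=38.0361 vs cont=37.6486 → 38.0361 [stop]  node(4,1) S=94.4187 payoff=17.3613 vs cont=18.8993 → 18.8993 [wait]  node(4,2) S=120.8900 payoff=0.0000 vs cont=4.6050 → 4.6050 [wait]  node(4,3) S=154.7827 payoff=0.0000 vs cont=0.0000 → 0.0000 [wait]  node(4,4) S=198.1777 payoff=0.0000 vs cont=0.0000 → 0.0000 [wait]  ⇒ S*(4)=73.7439
t_3: node(3,0) S=83.4434 payoff=28.3366 vs cont=28.6896 → 28.6896 [wait]  node(3,1) S=106.8376 payoff=4.9424 vs cont=11.9509 → 11.9509 [wait]  node(3,2) S=136.7907 payoff=0.0000 vs cont=2.3717 → 2.3717 [wait]  node(3,3) S=175.1413 payoff=0.0000 vs cont=0.0000 → 0.0000 [wait]  ⇒ S*(3)=-
t_2: node(2,0) S=94.4187 payoff=17.3613 vs cont=20.5302 → 20.5302 [wait]  node(2,1) S=120.8900 payoff=0.0000 vs cont=7.2969 → 7.2969 [wait]  node(2,2) S=154.7827 payoff=0.0000 vs cont=1.2215 → 1.2215 [wait]  ⇒ S*(2)=-
t_1: node(1,0) S=106.8376 payoff=4.9424 vs cont=14.0871 → 14.0871 [wait]  node(1,1) S=136.7907 payoff=0.0000 vs cont=4.3462 → 4.3462 [wait]  ⇒ S*(1)=-
t_0: node(0,0) S=120.8900 payoff=0.0000 vs cont=9.3479 → 9.3479 [wait]  ⇒ S*(0)=-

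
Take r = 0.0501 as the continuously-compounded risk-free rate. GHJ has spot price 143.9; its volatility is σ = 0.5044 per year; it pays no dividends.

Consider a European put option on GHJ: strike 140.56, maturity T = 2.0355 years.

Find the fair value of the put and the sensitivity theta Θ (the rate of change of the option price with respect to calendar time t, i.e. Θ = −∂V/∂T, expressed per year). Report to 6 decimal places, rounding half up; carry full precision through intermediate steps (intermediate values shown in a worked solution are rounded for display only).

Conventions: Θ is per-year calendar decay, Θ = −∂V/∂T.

price = 30.121835
Θ = -5.151262

σ√T = 0.5044·√2.0355 = 0.719632
d₁ = (ln(S/K) + (r+σ²/2)T) / (σ√T) = (ln(143.9/140.56) + (0.0501+0.5044²/2)·2.0355) / 0.719632 = (0.023484 + 0.360914) / 0.719632 = 0.534159
d₂ = d₁ − σ√T = 0.534159 − 0.719632 = -0.185473
e^{−rT} = 0.903049
N(−d₁) = 0.296616,  N(−d₂) = 0.573571
Put price V = K·e^{−rT}·N(−d₂) − S·N(−d₁) = 72.804846 − 42.683011 = 30.121835
φ(d₁) = (1/√(2π))·e^{−d₁²/2} = 0.345901
Θ = −S·φ(d₁)·σ/(2√T) + r·K·e^{−rT}·N(−d₂) = −8.798784 + 3.647523 = -5.151262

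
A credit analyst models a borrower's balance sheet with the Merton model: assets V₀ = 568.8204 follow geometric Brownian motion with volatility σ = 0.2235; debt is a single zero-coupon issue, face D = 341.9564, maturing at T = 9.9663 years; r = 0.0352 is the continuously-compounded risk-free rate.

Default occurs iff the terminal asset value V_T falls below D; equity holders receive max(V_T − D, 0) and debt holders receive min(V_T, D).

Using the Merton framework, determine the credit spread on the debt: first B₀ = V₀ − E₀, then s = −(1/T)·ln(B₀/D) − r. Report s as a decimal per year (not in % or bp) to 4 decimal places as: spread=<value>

With assets at 568.8204 and a single debt payment of 341.9564 at 9.9663 years:
d₁ = [ln(V₀/D) + (r + σ²/2)T] / (σ√T)
   = [ln(568.8204/341.9564) + (0.0352 + 0.5·0.2235²)·9.9663] / (0.2235·√9.9663)
   = [0.508881 + 0.599733] / 0.705577 = 1.571217
d₂ = d₁ − σ√T = 1.571217 − 0.705577 = 0.865640
N(d₁) = 0.941934,  N(d₂) = 0.806656,  e^(−rT) = 0.704115
E₀ = V₀·N(d₁) − D·e^(−rT)·N(d₂)
   = 568.8204·0.941934 − 341.9564·0.704115·0.806656 = 341.567286
B₀ = V₀ − E₀ = 568.8204 − 341.567286 = 227.253114
spread = −(1/T)·ln(B₀/D) − r = −(1/9.9663)·ln(227.253114/341.9564) − 0.0352 = 0.00580005

spread=0.0058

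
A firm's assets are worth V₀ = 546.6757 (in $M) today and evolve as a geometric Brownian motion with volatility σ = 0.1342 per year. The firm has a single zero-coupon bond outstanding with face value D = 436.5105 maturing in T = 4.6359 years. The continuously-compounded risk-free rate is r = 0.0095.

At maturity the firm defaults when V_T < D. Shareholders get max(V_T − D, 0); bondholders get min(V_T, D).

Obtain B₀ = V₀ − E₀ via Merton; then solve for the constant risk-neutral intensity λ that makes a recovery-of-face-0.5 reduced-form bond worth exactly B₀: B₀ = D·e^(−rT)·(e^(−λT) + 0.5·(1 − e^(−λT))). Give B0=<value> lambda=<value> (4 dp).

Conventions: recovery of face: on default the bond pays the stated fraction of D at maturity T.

With assets at 546.6757 and a single debt payment of 436.5105 at 4.6359 years:
d₁ = [ln(V₀/D) + (r + σ²/2)T] / (σ√T)
   = [ln(546.6757/436.5105) + (0.0095 + 0.5·0.1342²)·4.6359] / (0.1342·√4.6359)
   = [0.225043 + 0.085786] / 0.288948 = 1.075730
d₂ = d₁ − σ√T = 1.075730 − 0.288948 = 0.786782
N(d₁) = 0.858976,  N(d₂) = 0.784295,  e^(−rT) = 0.956915
E₀ = V₀·N(d₁) − D·e^(−rT)·N(d₂)
   = 546.6757·0.858976 − 436.5105·0.956915·0.784295 = 141.978569
B₀ = V₀ − E₀ = 546.6757 − 141.978569 = 404.697131
e^(−λT) = (B₀·e^(rT)/D − 0.5)/(1 − 0.5) = (404.6971·1.045025/436.5105 − 0.5)/0.5 = 0.93772516
λ = −ln(0.93772516)/4.6359 = 0.013870

B0=404.6971 lambda=0.0139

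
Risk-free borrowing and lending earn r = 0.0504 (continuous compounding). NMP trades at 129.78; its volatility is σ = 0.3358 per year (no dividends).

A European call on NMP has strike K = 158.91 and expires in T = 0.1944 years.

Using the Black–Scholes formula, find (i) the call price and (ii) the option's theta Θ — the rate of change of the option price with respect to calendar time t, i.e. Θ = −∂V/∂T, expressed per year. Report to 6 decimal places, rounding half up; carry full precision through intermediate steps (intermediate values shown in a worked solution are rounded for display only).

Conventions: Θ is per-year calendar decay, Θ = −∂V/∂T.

σ√T = 0.3358·√0.1944 = 0.148057
d₁ = (ln(S/K) + (r+σ²/2)T) / (σ√T) = (ln(129.78/158.91) + (0.0504+0.3358²/2)·0.1944) / 0.148057 = (-0.202497 + 0.020758) / 0.148057 = -1.227495
d₂ = d₁ − σ√T = -1.227495 − 0.148057 = -1.375551
e^{−rT} = 0.990250
N(d₁) = 0.109818,  N(d₂) = 0.084480
Call price V = S·N(d₁) − K·e^{−rT}·N(d₂) = 14.252231 − 13.293869 = 0.958361
φ(d₁) = (1/√(2π))·e^{−d₁²/2} = 0.187813
Θ = −S·φ(d₁)·σ/(2√T) − r·K·e^{−rT}·N(d₂) = −9.281867 − 0.670011 = -9.951879

price = 0.958361
Θ = -9.951879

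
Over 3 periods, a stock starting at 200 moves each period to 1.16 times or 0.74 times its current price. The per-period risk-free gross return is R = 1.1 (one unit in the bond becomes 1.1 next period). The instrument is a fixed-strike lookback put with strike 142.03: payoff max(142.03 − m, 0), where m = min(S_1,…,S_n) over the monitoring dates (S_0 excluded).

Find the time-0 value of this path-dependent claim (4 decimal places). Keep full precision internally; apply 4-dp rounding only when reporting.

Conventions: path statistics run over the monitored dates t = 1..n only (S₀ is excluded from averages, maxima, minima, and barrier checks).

Risk-neutral up-probability p* = (R−d)/(u−d) = (1.1−0.74)/(1.16−0.74) = 0.8571; the claim prices as the p*-weighted sum of path payoffs discounted by R^3.
Enumerate all 2^3 = 8 price paths (U = up ×1.16, D = down ×0.74); each path with k up-moves has probability p*^k·(1−p*)^(3−k).
DDD: m=81.0448, payoff=60.9852, prob=0.002915
UDD: m=127.0432, payoff=14.9868, prob=0.017493
DUD: m=127.0432, payoff=14.9868, prob=0.017493
UUD: m=199.1488, payoff=0.0000, prob=0.104956
DDU: m=109.5200, payoff=32.5100, prob=0.017493
UDU: m=171.6800, payoff=0.0000, prob=0.104956
DUU: m=148.0000, payoff=0.0000, prob=0.104956
UUU: m=232.0000, payoff=0.0000, prob=0.629738
Price = Σ prob·payoff / R^3 = 1.270807 / 1.331000 = 0.9548

price = 0.9548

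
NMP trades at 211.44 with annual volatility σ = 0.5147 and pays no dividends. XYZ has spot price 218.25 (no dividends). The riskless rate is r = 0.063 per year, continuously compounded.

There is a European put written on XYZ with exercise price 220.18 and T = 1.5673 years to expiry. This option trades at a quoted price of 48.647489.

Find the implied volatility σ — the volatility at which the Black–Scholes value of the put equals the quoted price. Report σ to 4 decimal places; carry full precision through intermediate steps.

At σ = 0.5635 the Black–Scholes value reproduces the quote:
σ√T = 0.5635·√1.5673 = 0.705456
d₁ = (ln(S/K) + (r+σ²/2)T) / (σ√T) = (ln(218.25/220.18) + (0.063+0.5635²/2)·1.5673) / 0.705456 = (-0.008804 + 0.347574) / 0.705456 = 0.480214
d₂ = d₁ − σ√T = 0.480214 − 0.705456 = -0.225242
e^{−rT} = 0.905978
N(−d₁) = 0.315538,  N(−d₂) = 0.589105
V = K·e^{−rT}·N(−d₂) − S·N(−d₁) = 117.513578 − 68.866089 = 48.647489 (matching the quote); vega is positive throughout, so no other σ reproduces this price

sigma = 0.5635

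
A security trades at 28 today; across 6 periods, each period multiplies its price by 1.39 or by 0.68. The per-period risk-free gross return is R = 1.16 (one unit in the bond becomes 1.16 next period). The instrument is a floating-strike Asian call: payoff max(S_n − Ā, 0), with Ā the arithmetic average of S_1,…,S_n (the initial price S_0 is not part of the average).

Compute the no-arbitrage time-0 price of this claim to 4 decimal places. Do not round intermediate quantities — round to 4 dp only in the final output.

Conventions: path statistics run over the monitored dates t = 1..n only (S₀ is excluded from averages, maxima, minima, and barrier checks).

price = 9.0172

No-arbitrage gives p* = (R−d)/(u−d) = 0.6761: enumerate every path, weight its payoff by its p*-probability, and discount by R^6.
Enumerate all 2^6 = 64 price paths (U = up ×1.39, D = down ×0.68); each path with k up-moves has probability p*^k·(1−p*)^(6−k).
DDDDDD: Ā=8.9362, payoff=0.0000, prob=0.001156
UDDDDD: Ā=18.2667, payoff=0.0000, prob=0.002412
DUDDDD: Ā=14.9534, payoff=0.0000, prob=0.002412
UUDDDD: Ā=30.5665, payoff=0.0000, prob=0.005033
DDUDDD: Ā=12.7003, payoff=0.0000, prob=0.002412
UDUDDD: Ā=25.9609, payoff=0.0000, prob=0.005033
DUUDDD: Ā=22.6476, payoff=0.0000, prob=0.005033
UUUDDD: Ā=46.2943, payoff=0.0000, prob=0.010504
DDDUDD: Ā=11.1682, payoff=0.0000, prob=0.002412
UDDUDD: Ā=22.8292, payoff=0.0000, prob=0.005033
DUDUDD: Ā=19.5158, payoff=0.0000, prob=0.005033
UUDUDD: Ā=39.8926, payoff=0.0000, prob=0.010504
DDUUDD: Ā=17.2628, payoff=0.0000, prob=0.005033
UDUUDD: Ā=35.2871, payoff=0.0000, prob=0.010504
DUUUDD: Ā=31.9738, payoff=0.0000, prob=0.010504
UUUUDD: Ā=65.3582, payoff=0.0000, prob=0.021922
DDDDUD: Ā=10.1264, payoff=0.0000, prob=0.002412
UDDDUD: Ā=20.6996, payoff=0.0000, prob=0.005033
DUDDUD: Ā=17.3862, payoff=0.0000, prob=0.005033
UUDDUD: Ā=35.5395, payoff=0.0000, prob=0.010504
DDUDUD: Ā=15.1332, payoff=0.0000, prob=0.005033
UDUDUD: Ā=30.9340, payoff=0.0000, prob=0.010504
DUUDUD: Ā=27.6206, payoff=0.0000, prob=0.010504
UUUDUD: Ā=56.4598, payoff=0.0000, prob=0.021922
DDDUUD: Ā=13.6011, payoff=0.0000, prob=0.005033
UDDUUD: Ā=27.8022, payoff=0.0000, prob=0.010504
DUDUUD: Ā=24.4889, payoff=0.0000, prob=0.010504
UUDUUD: Ā=50.0581, payoff=0.0000, prob=0.021922
DDUUUD: Ā=22.2358, payoff=1.4086, prob=0.010504
UDUUUD: Ā=45.4526, payoff=2.8794, prob=0.021922
DUUUUD: Ā=42.1393, payoff=6.1928, prob=0.021922
UUUUUD: Ā=86.1376, payoff=12.6588, prob=0.045749
DDDDDU: Ā=9.4180, payoff=0.0000, prob=0.002412
UDDDDU: Ā=19.2514, payoff=0.0000, prob=0.005033
DUDDDU: Ā=15.9381, payoff=0.0000, prob=0.005033
UUDDDU: Ā=32.5794, payoff=0.0000, prob=0.010504
DDUDDU: Ā=13.6850, payoff=0.0000, prob=0.005033
UDUDDU: Ā=27.9738, payoff=0.0000, prob=0.010504
DUUDDU: Ā=24.6605, payoff=0.0000, prob=0.010504
UUUDDU: Ā=50.4089, payoff=0.0000, prob=0.021922
DDDUDU: Ā=12.1529, payoff=0.0000, prob=0.005033
UDDUDU: Ā=24.8421, payoff=0.0000, prob=0.010504
DUDUDU: Ā=21.5287, payoff=2.1157, prob=0.010504
UUDUDU: Ā=44.0072, payoff=4.3248, prob=0.021922
DDUUDU: Ā=19.2757, payoff=4.3688, prob=0.010504
UDUUDU: Ā=39.4017, payoff=8.9303, prob=0.021922
DUUUDU: Ā=36.0884, payoff=12.2437, prob=0.021922
UUUUDU: Ā=73.7689, payoff=25.0275, prob=0.045749
DDDDUU: Ā=11.1111, payoff=0.4559, prob=0.005033
UDDDUU: Ā=22.7125, payoff=0.9320, prob=0.010504
DUDDUU: Ā=19.3991, payoff=4.2453, prob=0.010504
UUDDUU: Ā=39.6541, payoff=8.6779, prob=0.021922
DDUDUU: Ā=17.1461, payoff=6.4984, prob=0.010504
UDUDUU: Ā=35.0486, payoff=13.2835, prob=0.021922
DUUDUU: Ā=31.7352, payoff=16.5968, prob=0.021922
UUUDUU: Ā=64.8705, payoff=33.9258, prob=0.045749
DDDUUU: Ā=15.6140, payoff=8.0305, prob=0.010504
UDDUUU: Ā=31.9168, payoff=16.4152, prob=0.021922
DUDUUU: Ā=28.6035, payoff=19.7286, prob=0.021922
UUDUUU: Ā=58.4688, payoff=40.3275, prob=0.045749
DDUUUU: Ā=26.3504, payoff=21.9816, prob=0.021922
UDUUUU: Ā=53.8633, payoff=44.9331, prob=0.045749
DUUUUU: Ā=50.5500, payoff=48.2464, prob=0.045749
UUUUUU: Ā=103.3301, payoff=98.6213, prob=0.095477
Price = Σ prob·payoff / R^6 = 21.969575 / 2.436396 = 9.0172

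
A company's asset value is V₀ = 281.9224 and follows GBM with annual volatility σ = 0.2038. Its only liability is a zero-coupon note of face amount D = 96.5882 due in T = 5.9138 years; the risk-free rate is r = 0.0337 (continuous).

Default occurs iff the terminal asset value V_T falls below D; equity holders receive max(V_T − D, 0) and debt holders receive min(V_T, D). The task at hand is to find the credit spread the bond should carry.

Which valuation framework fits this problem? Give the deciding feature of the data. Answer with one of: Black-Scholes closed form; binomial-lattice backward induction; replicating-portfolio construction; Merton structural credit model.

Key observation: with the firm-asset dynamics (V₀ = 281.9224) and a single zero-coupon liability of face 96.5882 given, debt value, spread, and default probability all derive from the option view of the balance sheet.

framework: Merton structural credit model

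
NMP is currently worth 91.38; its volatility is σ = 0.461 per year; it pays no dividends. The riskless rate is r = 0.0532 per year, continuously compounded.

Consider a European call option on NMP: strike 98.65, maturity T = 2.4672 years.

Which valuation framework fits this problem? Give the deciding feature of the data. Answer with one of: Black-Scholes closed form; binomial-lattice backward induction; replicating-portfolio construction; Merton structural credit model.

Key observation: the strike-98.65 call on NMP is European-exercise on a continuously-modelled lognormal underlying, so its value is a single closed-form evaluation.

framework: Black-Scholes closed form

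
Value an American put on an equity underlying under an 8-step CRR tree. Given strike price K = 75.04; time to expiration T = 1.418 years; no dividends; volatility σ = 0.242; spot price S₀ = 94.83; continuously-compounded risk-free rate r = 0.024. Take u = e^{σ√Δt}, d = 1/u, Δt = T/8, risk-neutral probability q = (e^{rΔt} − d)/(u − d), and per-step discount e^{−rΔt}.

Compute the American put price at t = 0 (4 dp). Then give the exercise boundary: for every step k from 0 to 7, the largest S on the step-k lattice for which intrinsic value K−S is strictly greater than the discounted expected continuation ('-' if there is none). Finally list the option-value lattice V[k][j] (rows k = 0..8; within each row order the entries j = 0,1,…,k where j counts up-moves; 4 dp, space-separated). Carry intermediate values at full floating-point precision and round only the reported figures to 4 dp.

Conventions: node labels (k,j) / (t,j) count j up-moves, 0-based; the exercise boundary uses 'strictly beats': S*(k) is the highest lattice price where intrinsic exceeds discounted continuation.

params: Δt=0.17725 u=1.10726 d=0.90313 q=0.49544 e^(-rΔt)=0.99576
t_8 payoffs: 33.0677 23.5814 11.9509 0.0000 0.0000 0.0000 0.0000 0.0000 0.0000
t_7: node(7,0) S=46.4740 payoff=28.5660 vs cont=28.2474 → 28.5660 [stop]  node(7,1) S=56.9779 payoff=18.0621 vs cont=17.7436 → 18.0621 [stop]  node(7,2) S=69.8557 payoff=5.1843 vs cont=6.0044 → 6.0044 [wait]  node(7,3) S=85.6442 payoff=0.0000 vs cont=0.0000 → 0.0000 [wait]  node(7,4) S=105.0011 payoff=0.0000 vs cont=0.0000 → 0.0000 [wait]  node(7,5) S=128.7329 payoff=0.0000 vs cont=0.0000 → 0.0000 [wait]  node(7,6) S=157.8285 payoff=0.0000 vs cont=0.0000 → 0.0000 [wait]  node(7,7) S=193.5001 payoff=0.0000 vs cont=0.0000 → 0.0000 [wait]  ⇒ S*(7)=56.9779
t_6: node(6,0) S=51.4586 payoff=23.5814 vs cont=23.2628 → 23.5814 [stop]  node(6,1) S=63.0891 payoff=11.9509 vs cont=12.0370 → 12.0370 [wait]  node(6,2) S=77.3481 payoff=0.0000 vs cont=3.0168 → 3.0168 [wait]  node(6,3) S=94.8300 payoff=0.0000 vs cont=0.0000 → 0.0000 [wait]  node(6,4) S=116.2630 payoff=0.0000 vs cont=0.0000 → 0.0000 [wait]  node(6,5) S=142.5402 payoff=0.0000 vs cont=0.0000 → 0.0000 [wait]  node(6,6) S=174.7565 payoff=0.0000 vs cont=0.0000 → 0.0000 [wait]  ⇒ S*(6)=51.4586
t_5: node(5,0) S=56.9779 payoff=18.0621 vs cont=17.7860 → 18.0621 [stop]  node(5,1) S=69.8557 payoff=5.1843 vs cont=7.5359 → 7.5359 [wait]  node(5,2) S=85.6442 payoff=0.0000 vs cont=1.5157 → 1.5157 [wait]  node(5,3) S=105.0011 payoff=0.0000 vs cont=0.0000 → 0.0000 [wait]  node(5,4) S=128.7329 payoff=0.0000 vs cont=0.0000 → 0.0000 [wait]  node(5,5) S=157.8285 payoff=0.0000 vs cont=0.0000 → 0.0000 [wait]  ⇒ S*(5)=56.9779
t_4: node(4,0) S=63.0891 payoff=11.9509 vs cont=12.7925 → 12.7925 [wait]  node(4,1) S=77.3481 payoff=0.0000 vs cont=4.5340 → 4.5340 [wait]  node(4,2) S=94.8300 payoff=0.0000 vs cont=0.7615 → 0.7615 [wait]  node(4,3) S=116.2630 payoff=0.0000 vs cont=0.0000 → 0.0000 [wait]  node(4,4) S=142.5402 payoff=0.0000 vs cont=0.0000 → 0.0000 [wait]  ⇒ S*(4)=-
t_3: node(3,0) S=69.8557 payoff=5.1843 vs cont=8.6640 → 8.6640 [wait]  node(3,1) S=85.6442 payoff=0.0000 vs cont=2.6536 → 2.6536 [wait]  node(3,2) S=105.0011 payoff=0.0000 vs cont=0.3826 → 0.3826 [wait]  node(3,3) S=128.7329 payoff=0.0000 vs cont=0.0000 → 0.0000 [wait]  ⇒ S*(3)=-
t_2: node(2,0) S=77.3481 payoff=0.0000 vs cont=5.6621 → 5.6621 [wait]  node(2,1) S=94.8300 payoff=0.0000 vs cont=1.5220 → 1.5220 [wait]  node(2,2) S=116.2630 payoff=0.0000 vs cont=0.1922 → 0.1922 [wait]  ⇒ S*(2)=-
t_1: node(1,0) S=85.6442 payoff=0.0000 vs cont=3.5956 → 3.5956 [wait]  node(1,1) S=105.0011 payoff=0.0000 vs cont=0.8595 → 0.8595 [wait]  ⇒ S*(1)=-
t_0: node(0,0) S=94.8300 payoff=0.0000 vs cont=2.2306 → 2.2306 [wait]  ⇒ S*(0)=-

price = 2.2306
boundary = - - - - - 56.9779 51.4586 56.9779
tree:
2.2306
3.5956 0.8595
5.6621 1.5220 0.1922
8.6640 2.6536 0.3826 0.0000
12.7925 4.5340 0.7615 0.0000 0.0000
18.0621 7.5359 1.5157 0.0000 0.0000 0.0000
23.5814 12.0370 3.0168 0.0000 0.0000 0.0000 0.0000
28.5660 18.0621 6.0044 0.0000 0.0000 0.0000 0.0000 0.0000
33.0677 23.5814 11.9509 0.0000 0.0000 0.0000 0.0000 0.0000 0.0000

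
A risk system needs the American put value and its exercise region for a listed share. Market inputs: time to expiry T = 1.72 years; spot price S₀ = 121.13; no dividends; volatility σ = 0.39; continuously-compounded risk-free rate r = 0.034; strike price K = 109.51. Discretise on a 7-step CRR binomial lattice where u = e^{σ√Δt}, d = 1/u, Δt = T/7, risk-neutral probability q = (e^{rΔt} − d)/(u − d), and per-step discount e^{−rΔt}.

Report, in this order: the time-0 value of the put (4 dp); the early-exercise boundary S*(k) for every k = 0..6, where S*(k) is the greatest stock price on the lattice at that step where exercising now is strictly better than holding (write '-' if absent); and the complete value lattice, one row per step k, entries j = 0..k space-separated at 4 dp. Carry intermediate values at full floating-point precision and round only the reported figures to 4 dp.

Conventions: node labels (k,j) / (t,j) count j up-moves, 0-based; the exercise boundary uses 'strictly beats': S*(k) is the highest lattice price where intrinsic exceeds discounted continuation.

price = 15.7611
boundary = - - - - 55.9008 67.8229 82.2877
tree:
15.7611
22.5495 8.4885
31.2956 13.2196 3.3758
41.8723 20.0841 5.8175 0.7195
53.6092 29.5575 9.9011 1.3777 0.0000
63.4356 41.6871 16.5878 2.6380 0.0000 0.0000
71.5347 53.6092 27.2223 5.0514 0.0000 0.0000 0.0000
78.2101 63.4356 41.6871 9.6726 0.0000 0.0000 0.0000 0.0000

Δt=0.24571  u=1.21327  d=0.82422  q=0.47338  discount=0.99168
step 7 (expiry): payoffs max(K−S,0) = 78.2101 63.4356 41.6871 9.6726 0.0000 0.0000 0.0000 0.0000
step 6: (k=6,j=0): S=37.9753, K−S=71.5347, hold=70.6236 ⇒ V=71.5347 exercise | (k=6,j=1): S=55.9008, K−S=53.6092, hold=52.6981 ⇒ V=53.6092 exercise | (k=6,j=2): S=82.2877, K−S=27.2223, hold=26.3112 ⇒ V=27.2223 exercise | (k=6,j=3): S=121.1300, K−S=0.0000, hold=5.0514 ⇒ V=5.0514 continue | (k=6,j=4): S=178.3070, K−S=0.0000, hold=0.0000 ⇒ V=0.0000 continue | (k=6,j=5): S=262.4734, K−S=0.0000, hold=0.0000 ⇒ V=0.0000 continue | (k=6,j=6): S=386.3688, K−S=0.0000, hold=0.0000 ⇒ V=0.0000 continue  boundary S*=82.2877
step 5: (k=5,j=0): S=46.0744, K−S=63.4356, hold=62.5245 ⇒ V=63.4356 exercise | (k=5,j=1): S=67.8229, K−S=41.6871, hold=40.7760 ⇒ V=41.6871 exercise | (k=5,j=2): S=99.8374, K−S=9.6726, hold=16.5878 ⇒ V=16.5878 continue | (k=5,j=3): S=146.9637, K−S=0.0000, hold=2.6380 ⇒ V=2.6380 continue | (k=5,j=4): S=216.3351, K−S=0.0000, hold=0.0000 ⇒ V=0.0000 continue | (k=5,j=5): S=318.4518, K−S=0.0000, hold=0.0000 ⇒ V=0.0000 continue  boundary S*=67.8229
step 4: (k=4,j=0): S=55.9008, K−S=53.6092, hold=52.6981 ⇒ V=53.6092 exercise | (k=4,j=1): S=82.2877, K−S=27.2223, hold=29.5575 ⇒ V=29.5575 continue | (k=4,j=2): S=121.1300, K−S=0.0000, hold=9.9011 ⇒ V=9.9011 continue | (k=4,j=3): S=178.3070, K−S=0.0000, hold=1.3777 ⇒ V=1.3777 continue | (k=4,j=4): S=262.4734, K−S=0.0000, hold=0.0000 ⇒ V=0.0000 continue  boundary S*=55.9008
step 3: (k=3,j=0): S=67.8229, K−S=41.6871, hold=41.8723 ⇒ V=41.8723 continue | (k=3,j=1): S=99.8374, K−S=9.6726, hold=20.0841 ⇒ V=20.0841 continue | (k=3,j=2): S=146.9637, K−S=0.0000, hold=5.8175 ⇒ V=5.8175 continue | (k=3,j=3): S=216.3351, K−S=0.0000, hold=0.7195 ⇒ V=0.7195 continue  boundary S*=-
step 2: (k=2,j=0): S=82.2877, K−S=27.2223, hold=31.2956 ⇒ V=31.2956 continue | (k=2,j=1): S=121.1300, K−S=0.0000, hold=13.2196 ⇒ V=13.2196 continue | (k=2,j=2): S=178.3070, K−S=0.0000, hold=3.3758 ⇒ V=3.3758 continue  boundary S*=-
step 1: (k=1,j=0): S=99.8374, K−S=9.6726, hold=22.5495 ⇒ V=22.5495 continue | (k=1,j=1): S=146.9637, K−S=0.0000, hold=8.4885 ⇒ V=8.4885 continue  boundary S*=-
step 0: (k=0,j=0): S=121.1300, K−S=0.0000, hold=15.7611 ⇒ V=15.7611 continue  boundary S*=-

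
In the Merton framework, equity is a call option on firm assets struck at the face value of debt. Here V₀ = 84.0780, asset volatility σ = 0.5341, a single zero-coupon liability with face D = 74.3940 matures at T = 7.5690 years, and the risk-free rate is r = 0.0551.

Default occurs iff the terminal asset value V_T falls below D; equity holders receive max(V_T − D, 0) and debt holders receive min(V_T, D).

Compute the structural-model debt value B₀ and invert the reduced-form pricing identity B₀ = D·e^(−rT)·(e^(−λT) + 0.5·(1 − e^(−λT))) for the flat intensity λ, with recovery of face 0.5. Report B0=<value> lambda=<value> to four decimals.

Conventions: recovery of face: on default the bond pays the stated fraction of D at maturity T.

Apply the equity-as-call identities (strike 74.3940, horizon 7.5690 years):
d₁ = [ln(V₀/D) + (r + σ²/2)T] / (σ√T)
   = [ln(84.0780/74.3940) + (0.0551 + 0.5·0.5341²)·7.5690] / (0.5341·√7.5690)
   = [0.122370 + 1.496629] / 1.469406 = 1.101805
d₂ = d₁ − σ√T = 1.101805 − 1.469406 = -0.367601
N(d₁) = 0.864727,  N(d₂) = 0.356585,  e^(−rT) = 0.658987
E₀ = V₀·N(d₁) − D·e^(−rT)·N(d₂)
   = 84.0780·0.864727 − 74.3940·0.658987·0.356585 = 55.223022
B₀ = V₀ − E₀ = 84.0780 − 55.223022 = 28.854978
e^(−λT) = (B₀·e^(rT)/D − 0.5)/(1 − 0.5) = (28.8550·1.517481/74.3940 − 0.5)/0.5 = 0.17716273
λ = −ln(0.17716273)/7.5690 = 0.228655

B0=28.8550 lambda=0.2287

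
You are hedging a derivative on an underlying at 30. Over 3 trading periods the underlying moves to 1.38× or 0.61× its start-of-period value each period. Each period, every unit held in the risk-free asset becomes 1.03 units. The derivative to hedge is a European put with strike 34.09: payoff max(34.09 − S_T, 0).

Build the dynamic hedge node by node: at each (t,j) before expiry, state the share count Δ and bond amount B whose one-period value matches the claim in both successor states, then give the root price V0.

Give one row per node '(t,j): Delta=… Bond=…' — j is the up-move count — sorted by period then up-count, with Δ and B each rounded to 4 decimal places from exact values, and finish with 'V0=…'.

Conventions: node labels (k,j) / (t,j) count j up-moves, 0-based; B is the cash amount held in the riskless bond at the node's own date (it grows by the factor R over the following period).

Under the risk-neutral measure, an up-move has probability p* = (R−d)/(u−d) = 0.5455 and values discount at R = 1.03.
Payoffs at expiry: V(3,0)=27.2806, V(3,1)=18.6851, V(3,2)=0.0000, V(3,3)=0.0000
  t=2,j=0: stock 11.1630 → up 15.4049 (V=18.6851), down 6.8094 (V=27.2806). Price 21.9341; hedge Δ=-1.0000, bond B=33.0971.
  t=2,j=1: stock 25.2540 → up 34.8505 (V=0.0000), down 15.4049 (V=18.6851). Price 8.2458; hedge Δ=-0.9609, bond B=32.5121.
  t=2,j=2: stock 57.1320 → up 78.8422 (V=0.0000), down 34.8505 (V=0.0000). Price 0.0000; hedge Δ=0.0000, bond B=0.0000.
  t=1,j=0: stock 18.3000 → up 25.2540 (V=8.2458), down 11.1630 (V=21.9341). Price 14.0464; hedge Δ=-0.9714, bond B=31.8233.
  t=1,j=1: stock 41.4000 → up 57.1320 (V=0.0000), down 25.2540 (V=8.2458). Price 3.6389; hedge Δ=-0.2587, bond B=14.3478.
  t=0,j=0: stock 30.0000 → up 41.4000 (V=3.6389), down 18.3000 (V=14.0464). Price 8.1258; hedge Δ=-0.4505, bond B=21.6420.
Sanity check at the root: Δ(0,0)·S0 + B(0,0) reproduces V0 = 8.1258.

(0,0): Delta=-0.4505 Bond=21.6420
(1,0): Delta=-0.9714 Bond=31.8233
(1,1): Delta=-0.2587 Bond=14.3478
(2,0): Delta=-1.0000 Bond=33.0971
(2,1): Delta=-0.9609 Bond=32.5121
(2,2): Delta=0.0000 Bond=0.0000
V0=8.1258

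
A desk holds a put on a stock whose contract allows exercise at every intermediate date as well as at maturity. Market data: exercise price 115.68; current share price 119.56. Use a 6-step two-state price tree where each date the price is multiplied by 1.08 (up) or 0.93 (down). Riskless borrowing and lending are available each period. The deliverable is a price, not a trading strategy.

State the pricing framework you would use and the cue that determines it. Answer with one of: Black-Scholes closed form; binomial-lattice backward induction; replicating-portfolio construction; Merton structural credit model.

Key observation: an American put (K = 115.68, S₀ = 119.56) on a 6-date tree has no closed form — the optimal stopping decision is embedded and must be resolved recursively from expiry.

framework: binomial-lattice backward induction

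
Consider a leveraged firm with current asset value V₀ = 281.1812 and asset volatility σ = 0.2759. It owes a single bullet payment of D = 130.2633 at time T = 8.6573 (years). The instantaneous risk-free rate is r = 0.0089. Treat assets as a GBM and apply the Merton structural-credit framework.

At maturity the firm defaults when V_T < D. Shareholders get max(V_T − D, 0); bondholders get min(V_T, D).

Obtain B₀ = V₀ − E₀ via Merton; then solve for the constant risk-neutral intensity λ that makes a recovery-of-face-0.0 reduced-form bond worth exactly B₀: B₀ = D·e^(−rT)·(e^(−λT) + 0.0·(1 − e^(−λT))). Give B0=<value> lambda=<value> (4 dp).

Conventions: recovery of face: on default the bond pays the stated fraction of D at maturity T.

B0=109.7204 lambda=0.0109

Apply the equity-as-call identities (strike 130.2633, horizon 8.6573 years):
d₁ = [ln(V₀/D) + (r + σ²/2)T] / (σ√T)
   = [ln(281.1812/130.2633) + (0.0089 + 0.5·0.2759²)·8.6573] / (0.2759·√8.6573)
   = [0.769442 + 0.406550] / 0.811789 = 1.448643
d₂ = d₁ − σ√T = 1.448643 − 0.811789 = 0.636854
N(d₁) = 0.926281,  N(d₂) = 0.737890,  e^(−rT) = 0.925844
E₀ = V₀·N(d₁) − D·e^(−rT)·N(d₂)
   = 281.1812·0.926281 − 130.2633·0.925844·0.737890 = 171.460808
B₀ = V₀ − E₀ = 281.1812 − 171.460808 = 109.720392
e^(−λT) = (B₀·e^(rT)/D − 0)/(1 − 0) = (109.7204·1.080096/130.2633 − 0)/1 = 0.90976177
λ = −ln(0.90976177)/8.6573 = 0.010924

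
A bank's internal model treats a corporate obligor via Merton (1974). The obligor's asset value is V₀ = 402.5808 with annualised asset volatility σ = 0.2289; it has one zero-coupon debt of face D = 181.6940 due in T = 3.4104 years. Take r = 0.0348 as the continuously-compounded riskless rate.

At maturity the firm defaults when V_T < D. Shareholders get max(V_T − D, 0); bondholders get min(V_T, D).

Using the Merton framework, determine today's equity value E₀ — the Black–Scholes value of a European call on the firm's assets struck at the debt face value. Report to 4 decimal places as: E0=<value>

Equity is a call on the firm's assets struck at D = 181.6940:
d₁ = [ln(V₀/D) + (r + σ²/2)T] / (σ√T)
   = [ln(402.5808/181.6940) + (0.0348 + 0.5·0.2289²)·3.4104] / (0.2289·√3.4104)
   = [0.795572 + 0.208026] / 0.422716 = 2.374168
d₂ = d₁ − σ√T = 2.374168 − 0.422716 = 1.951452
N(d₁) = 0.991206,  N(d₂) = 0.974498,  e^(−rT) = 0.888090
E₀ = V₀·N(d₁) − D·e^(−rT)·N(d₂)
   = 402.5808·0.991206 − 181.6940·0.888090·0.974498 = 241.794688

E0=241.7947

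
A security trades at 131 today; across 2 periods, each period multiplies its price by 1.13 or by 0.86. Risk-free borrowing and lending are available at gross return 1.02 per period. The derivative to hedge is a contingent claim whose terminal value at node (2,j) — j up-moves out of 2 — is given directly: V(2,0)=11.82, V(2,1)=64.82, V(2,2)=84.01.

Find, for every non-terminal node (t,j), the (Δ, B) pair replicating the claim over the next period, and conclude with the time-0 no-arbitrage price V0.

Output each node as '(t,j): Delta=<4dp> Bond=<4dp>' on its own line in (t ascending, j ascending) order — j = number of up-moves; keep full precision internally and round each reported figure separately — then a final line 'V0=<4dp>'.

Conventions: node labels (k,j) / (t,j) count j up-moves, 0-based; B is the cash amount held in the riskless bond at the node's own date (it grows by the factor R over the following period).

Risk-neutral probability p* = (R−d)/(u−d) = (1.02−0.86)/(1.13−0.86) = 0.5926.
Expiry values: V(2,0)=11.8200, V(2,1)=64.8200, V(2,2)=84.0100
  t=1,j=0: stock 112.6600 → up 127.3058 (V=64.8200), down 96.8876 (V=11.8200). Price 42.3798; hedge Δ=1.7424, bond B=-153.9165.
  t=1,j=1: stock 148.0300 → up 167.2739 (V=84.0100), down 127.3058 (V=64.8200). Price 74.6979; hedge Δ=0.4801, bond B=3.6238.
  t=0,j=0: stock 131.0000 → up 148.0300 (V=74.6979), down 112.6600 (V=42.3798). Price 60.3248; hedge Δ=0.9137, bond B=-59.3718.
As a check, the time-0 holding Δ(0,0)·S0 + B(0,0) comes to 60.3248 — exactly V0.

(0,0): Delta=0.9137 Bond=-59.3718
(1,0): Delta=1.7424 Bond=-153.9165
(1,1): Delta=0.4801 Bond=3.6238
V0=60.3248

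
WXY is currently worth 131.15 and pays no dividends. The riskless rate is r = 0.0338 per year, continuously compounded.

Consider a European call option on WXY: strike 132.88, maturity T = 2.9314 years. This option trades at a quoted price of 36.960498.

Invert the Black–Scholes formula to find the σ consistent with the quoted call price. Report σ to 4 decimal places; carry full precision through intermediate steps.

At σ = 0.3703 the Black–Scholes value reproduces the quote:
σ√T = 0.3703·√2.9314 = 0.634003
d₁ = (ln(S/K) + (r+σ²/2)T) / (σ√T) = (ln(131.15/132.88) + (0.0338+0.3703²/2)·2.9314) / 0.634003 = (-0.013105 + 0.300061) / 0.634003 = 0.452611
d₂ = d₁ − σ√T = 0.452611 − 0.634003 = -0.181392
e^{−rT} = 0.905669
N(d₁) = 0.674585,  N(d₂) = 0.428030
V = S·N(d₁) − K·e^{−rT}·N(d₂) = 88.471875 − 51.511377 = 36.960498 (the observed quote) — the price is monotone increasing in volatility, hence this σ is the only solution

sigma = 0.3703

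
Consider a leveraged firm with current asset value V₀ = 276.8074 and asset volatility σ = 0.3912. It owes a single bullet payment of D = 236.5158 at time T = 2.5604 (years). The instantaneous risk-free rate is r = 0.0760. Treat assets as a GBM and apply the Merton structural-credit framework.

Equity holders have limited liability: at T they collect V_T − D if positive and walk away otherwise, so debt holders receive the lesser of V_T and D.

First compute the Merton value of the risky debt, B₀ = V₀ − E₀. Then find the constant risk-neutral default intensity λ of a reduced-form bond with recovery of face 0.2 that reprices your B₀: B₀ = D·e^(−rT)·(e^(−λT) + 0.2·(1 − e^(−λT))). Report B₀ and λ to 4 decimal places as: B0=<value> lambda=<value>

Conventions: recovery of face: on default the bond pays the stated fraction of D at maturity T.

Work the structural quantities from V₀ = 276.8074 against face 236.5158:
d₁ = [ln(V₀/D) + (r + σ²/2)T] / (σ√T)
   = [ln(276.8074/236.5158) + (0.0760 + 0.5·0.3912²)·2.5604] / (0.3912·√2.5604)
   = [0.157307 + 0.390509] / 0.625969 = 0.875149
d₂ = d₁ − σ√T = 0.875149 − 0.625969 = 0.249180
N(d₁) = 0.809254,  N(d₂) = 0.598389,  e^(−rT) = 0.823172
E₀ = V₀·N(d₁) − D·e^(−rT)·N(d₂)
   = 276.8074·0.809254 − 236.5158·0.823172·0.598389 = 107.505102
B₀ = V₀ − E₀ = 276.8074 − 107.505102 = 169.302298
e^(−λT) = (B₀·e^(rT)/D − 0.2)/(1 − 0.2) = (169.3023·1.214813/236.5158 − 0.2)/0.8 = 0.83698174
λ = −ln(0.83698174)/2.5604 = 0.069502

B0=169.3023 lambda=0.0695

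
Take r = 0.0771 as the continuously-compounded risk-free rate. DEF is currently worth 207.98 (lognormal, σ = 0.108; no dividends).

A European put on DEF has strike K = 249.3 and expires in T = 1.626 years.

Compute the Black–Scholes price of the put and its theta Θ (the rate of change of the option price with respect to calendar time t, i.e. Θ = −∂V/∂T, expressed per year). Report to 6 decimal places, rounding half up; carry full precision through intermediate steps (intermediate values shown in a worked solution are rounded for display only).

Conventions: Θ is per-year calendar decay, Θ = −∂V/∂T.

σ√T = 0.108·√1.626 = 0.137716
d₁ = (ln(S/K) + (r+σ²/2)T) / (σ√T) = (ln(207.98/249.3) + (0.0771+0.108²/2)·1.626) / 0.137716 = (-0.181215 + 0.134847) / 0.137716 = -0.336691
d₂ = d₁ − σ√T = -0.336691 − 0.137716 = -0.474406
e^{−rT} = 0.882175
N(−d₁) = 0.631825,  N(−d₂) = 0.682395
Put price V = K·e^{−rT}·N(−d₂) − S·N(−d₁) = 150.076582 − 131.406945 = 18.669637
φ(d₁) = (1/√(2π))·e^{−d₁²/2} = 0.376959
Θ = −S·φ(d₁)·σ/(2√T) + r·K·e^{−rT}·N(−d₂) = −3.320085 + 11.570904 = 8.250819

price = 18.669637
Θ = 8.250819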